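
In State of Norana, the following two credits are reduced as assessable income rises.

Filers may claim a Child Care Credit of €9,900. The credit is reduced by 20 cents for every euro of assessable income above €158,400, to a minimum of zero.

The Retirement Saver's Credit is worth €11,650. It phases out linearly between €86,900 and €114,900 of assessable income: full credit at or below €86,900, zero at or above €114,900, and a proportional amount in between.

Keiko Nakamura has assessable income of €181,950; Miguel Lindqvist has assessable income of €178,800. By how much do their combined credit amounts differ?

€630

Keiko (€181,950): Child Care Credit: 20% of the €23,550 excess over €158,400 is €4,710; credit = €9,900 − €4,710 = €5,190. Retirement Saver's Credit: €181,950 is at or above €114,900, so the credit is €0. total €5,190 + €0 = €5,190
Miguel (€178,800): Child Care Credit: 20% of the €20,400 excess over €158,400 is €4,080; credit = €9,900 − €4,080 = €5,820. Retirement Saver's Credit: €178,800 is at or above €114,900, so the credit is €0. total €5,820 + €0 = €5,820
Difference: |€5,190 − €5,820| = €630.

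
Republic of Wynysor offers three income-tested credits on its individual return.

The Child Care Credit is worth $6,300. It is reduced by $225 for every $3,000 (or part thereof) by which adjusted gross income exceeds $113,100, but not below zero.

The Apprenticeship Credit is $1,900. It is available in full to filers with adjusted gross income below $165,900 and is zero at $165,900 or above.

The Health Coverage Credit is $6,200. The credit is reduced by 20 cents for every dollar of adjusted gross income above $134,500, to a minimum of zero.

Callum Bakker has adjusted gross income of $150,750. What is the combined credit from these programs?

$8,225

Child Care Credit: income exceeds $113,100 by $37,650, which is 13 full-or-partial $3,000 increments; reduction = 13 × $225 = $2,925, leaving $3,375.
Apprenticeship Credit: $150,750 is below the $165,900 cutoff, so the full $1,900 applies.
Health Coverage Credit: 20% of the $16,250 excess over $134,500 is $3,250; credit = $6,200 − $3,250 = $2,950.
Total: $3,375 + $1,900 + $2,950 = $8,225.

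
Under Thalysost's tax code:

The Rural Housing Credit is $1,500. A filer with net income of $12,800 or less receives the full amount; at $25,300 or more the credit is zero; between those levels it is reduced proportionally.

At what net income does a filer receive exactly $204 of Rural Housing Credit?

$204 is 204/1,500 of the full $1,500, so 1,296/1,500 of the $12,500 range has been used: income = $12,800 + $12,500 × 1,296/1,500 = $23,600.

$23,600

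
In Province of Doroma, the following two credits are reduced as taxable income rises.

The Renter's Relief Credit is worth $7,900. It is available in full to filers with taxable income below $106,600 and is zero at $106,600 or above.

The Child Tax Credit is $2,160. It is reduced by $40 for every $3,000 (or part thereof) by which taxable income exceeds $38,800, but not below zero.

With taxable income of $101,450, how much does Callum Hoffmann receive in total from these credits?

Renter's Relief Credit: $101,450 is below the $106,600 cutoff, so the full $7,900 applies.
Child Tax Credit: income exceeds $38,800 by $62,650, which is 21 full-or-partial $3,000 increments; reduction = 21 × $40 = $840, leaving $1,320.
Total: $7,900 + $1,320 = $9,220.

$9,220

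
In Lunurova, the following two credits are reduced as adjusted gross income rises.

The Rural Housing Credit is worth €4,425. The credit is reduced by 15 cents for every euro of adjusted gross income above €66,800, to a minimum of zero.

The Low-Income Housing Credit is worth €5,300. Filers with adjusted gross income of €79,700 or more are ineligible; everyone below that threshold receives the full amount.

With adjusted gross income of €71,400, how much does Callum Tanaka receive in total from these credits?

Rural Housing Credit: 15% of the €4,600 excess over €66,800 is €690; credit = €4,425 − €690 = €3,735.
Low-Income Housing Credit: €71,400 is below the €79,700 cutoff, so the full €5,300 applies.
Total: €3,735 + €5,300 = €9,035.

€9,035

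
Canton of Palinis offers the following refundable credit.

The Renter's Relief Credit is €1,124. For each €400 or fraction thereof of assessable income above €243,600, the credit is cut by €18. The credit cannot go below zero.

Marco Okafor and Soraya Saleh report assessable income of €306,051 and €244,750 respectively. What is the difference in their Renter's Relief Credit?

Marco (€306,051): Renter's Relief Credit: income exceeds €243,600 by €62,451 → 157 increments × €18 = €2,826 ≥ base, so the credit is €0.
Soraya (€244,750): Renter's Relief Credit: income exceeds €243,600 by €1,150, which is 3 full-or-partial €400 increments; reduction = 3 × €18 = €54, leaving €1,070.
Difference: |€0 − €1,070| = €1,070.

€1,070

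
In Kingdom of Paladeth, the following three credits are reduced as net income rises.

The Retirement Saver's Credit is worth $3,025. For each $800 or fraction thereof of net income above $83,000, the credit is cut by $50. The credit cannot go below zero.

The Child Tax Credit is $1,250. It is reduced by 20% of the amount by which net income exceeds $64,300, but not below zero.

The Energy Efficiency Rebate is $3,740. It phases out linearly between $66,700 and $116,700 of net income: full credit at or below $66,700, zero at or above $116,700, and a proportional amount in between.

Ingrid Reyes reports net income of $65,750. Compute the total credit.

$7,725

Retirement Saver's Credit: $65,750 is at or below the $83,000 threshold, so the full $3,025 applies.
Child Tax Credit: 20% of the $1,450 excess over $64,300 is $290; credit = $1,250 − $290 = $960.
Energy Efficiency Rebate: $65,750 is at or below the $66,700 threshold, so the full $3,740 applies.
Total: $3,025 + $960 + $3,740 = $7,725.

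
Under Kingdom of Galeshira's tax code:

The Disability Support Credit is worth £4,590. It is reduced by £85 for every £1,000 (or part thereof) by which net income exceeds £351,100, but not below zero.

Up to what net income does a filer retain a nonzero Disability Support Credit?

£404,100

After 53 increments the reduction is 53 × £85 = £4,505, leaving £85; one more increment wipes it out. Increment 53 ends at excess 53 × £1,000 = £53,000, so the highest qualifying income is £351,100 + £53,000 = £404,100.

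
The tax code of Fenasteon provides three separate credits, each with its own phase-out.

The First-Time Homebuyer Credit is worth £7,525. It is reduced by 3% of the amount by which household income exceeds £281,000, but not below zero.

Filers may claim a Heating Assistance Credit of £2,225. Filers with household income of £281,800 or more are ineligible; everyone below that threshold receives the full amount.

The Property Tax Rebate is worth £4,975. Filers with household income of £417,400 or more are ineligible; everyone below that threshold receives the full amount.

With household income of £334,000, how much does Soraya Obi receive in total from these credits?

£10,910

First-Time Homebuyer Credit: 3% of the £53,000 excess over £281,000 is £1,590; credit = £7,525 − £1,590 = £5,935.
Heating Assistance Credit: £334,000 meets or exceeds the £281,800 cutoff, so the credit is £0.
Property Tax Rebate: £334,000 is below the £417,400 cutoff, so the full £4,975 applies.
Total: £5,935 + £0 + £4,975 = £10,910.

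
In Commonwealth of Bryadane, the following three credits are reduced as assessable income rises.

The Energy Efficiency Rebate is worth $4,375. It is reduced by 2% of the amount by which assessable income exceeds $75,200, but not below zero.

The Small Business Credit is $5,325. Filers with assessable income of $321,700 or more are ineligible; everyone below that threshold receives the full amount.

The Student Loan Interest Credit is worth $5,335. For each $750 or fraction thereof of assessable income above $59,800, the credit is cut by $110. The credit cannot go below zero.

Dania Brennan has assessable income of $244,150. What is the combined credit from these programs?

$6,321

Energy Efficiency Rebate: 2% of the $168,950 excess over $75,200 is $3,379; credit = $4,375 − $3,379 = $996.
Small Business Credit: $244,150 is below the $321,700 cutoff, so the full $5,325 applies.
Student Loan Interest Credit: income exceeds $59,800 by $184,350 → 246 increments × $110 = $27,060 ≥ base, so the credit is $0.
Total: $996 + $5,325 + $0 = $6,321.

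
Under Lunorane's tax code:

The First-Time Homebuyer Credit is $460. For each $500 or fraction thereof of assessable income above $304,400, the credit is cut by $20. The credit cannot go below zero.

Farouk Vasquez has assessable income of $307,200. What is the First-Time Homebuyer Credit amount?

First-Time Homebuyer Credit: income exceeds $304,400 by $2,800, which is 6 full-or-partial $500 increments; reduction = 6 × $20 = $120, leaving $340.

$340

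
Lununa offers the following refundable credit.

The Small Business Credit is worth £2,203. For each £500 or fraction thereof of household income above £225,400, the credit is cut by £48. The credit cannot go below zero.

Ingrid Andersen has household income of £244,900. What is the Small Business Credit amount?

Small Business Credit: income exceeds £225,400 by £19,500, which is 39 full-or-partial £500 increments; reduction = 39 × £48 = £1,872, leaving £331.

£331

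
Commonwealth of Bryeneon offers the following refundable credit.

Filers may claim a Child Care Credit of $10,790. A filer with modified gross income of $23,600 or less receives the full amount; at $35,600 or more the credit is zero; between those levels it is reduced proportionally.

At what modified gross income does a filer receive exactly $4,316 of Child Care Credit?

$30,800

$4,316 is 4,316/10,790 of the full $10,790, so 6,474/10,790 of the $12,000 range has been used: income = $23,600 + $12,000 × 6,474/10,790 = $30,800.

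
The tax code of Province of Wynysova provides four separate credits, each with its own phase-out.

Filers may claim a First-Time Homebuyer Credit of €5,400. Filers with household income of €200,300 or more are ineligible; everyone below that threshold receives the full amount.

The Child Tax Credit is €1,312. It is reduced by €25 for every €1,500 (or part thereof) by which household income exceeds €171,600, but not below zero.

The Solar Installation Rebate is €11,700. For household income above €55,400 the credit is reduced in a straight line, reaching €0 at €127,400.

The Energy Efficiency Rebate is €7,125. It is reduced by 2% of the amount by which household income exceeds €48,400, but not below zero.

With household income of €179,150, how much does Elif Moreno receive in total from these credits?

First-Time Homebuyer Credit: €179,150 is below the €200,300 cutoff, so the full €5,400 applies.
Child Tax Credit: income exceeds €171,600 by €7,550, which is 6 full-or-partial €1,500 increments; reduction = 6 × €25 = €150, leaving €1,162.
Solar Installation Rebate: €179,150 is at or above €127,400, so the credit is €0.
Energy Efficiency Rebate: 2% of the €130,750 excess over €48,400 is €2,615; credit = €7,125 − €2,615 = €4,510.
Total: €5,400 + €1,162 + €0 + €4,510 = €11,072.

€11,072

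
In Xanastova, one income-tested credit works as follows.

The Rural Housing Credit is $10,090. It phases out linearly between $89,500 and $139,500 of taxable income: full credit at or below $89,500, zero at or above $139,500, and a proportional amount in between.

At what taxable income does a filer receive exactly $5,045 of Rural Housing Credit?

$114,500

$5,045 is 5,045/10,090 of the full $10,090, so 5,045/10,090 of the $50,000 range has been used: income = $89,500 + $50,000 × 5,045/10,090 = $114,500.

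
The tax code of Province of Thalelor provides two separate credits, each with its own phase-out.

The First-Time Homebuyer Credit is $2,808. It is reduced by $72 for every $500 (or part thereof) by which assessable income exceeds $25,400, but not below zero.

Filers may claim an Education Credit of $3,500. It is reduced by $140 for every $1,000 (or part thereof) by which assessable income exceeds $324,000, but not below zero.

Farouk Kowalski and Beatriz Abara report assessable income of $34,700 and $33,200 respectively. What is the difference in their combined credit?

$216

Farouk ($34,700): First-Time Homebuyer Credit: income exceeds $25,400 by $9,300, which is 19 full-or-partial $500 increments; reduction = 19 × $72 = $1,368, leaving $1,440. Education Credit: $34,700 is at or below the $324,000 threshold, so the full $3,500 applies. total $1,440 + $3,500 = $4,940
Beatriz ($33,200): First-Time Homebuyer Credit: income exceeds $25,400 by $7,800, which is 16 full-or-partial $500 increments; reduction = 16 × $72 = $1,152, leaving $1,656. Education Credit: $33,200 is at or below the $324,000 threshold, so the full $3,500 applies. total $1,656 + $3,500 = $5,156
Difference: |$4,940 − $5,156| = $216.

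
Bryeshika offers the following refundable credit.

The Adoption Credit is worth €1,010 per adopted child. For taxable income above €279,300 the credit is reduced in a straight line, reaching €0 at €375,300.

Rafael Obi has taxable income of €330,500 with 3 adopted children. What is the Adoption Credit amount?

Adoption Credit: base = 3 × €1,010 = €3,030. €330,500 is €51,200 into a €96,000 phase-out range, leaving 44,800/96,000 of the credit: €3,030 × 44,800/96,000 = €1,414.

€1,414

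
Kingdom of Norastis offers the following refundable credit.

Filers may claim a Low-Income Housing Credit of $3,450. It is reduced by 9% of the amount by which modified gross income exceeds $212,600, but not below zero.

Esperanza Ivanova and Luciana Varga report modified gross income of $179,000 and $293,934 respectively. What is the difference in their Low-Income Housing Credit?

Esperanza ($179,000): Low-Income Housing Credit: $179,000 is at or below the $212,600 threshold, so the full $3,450 applies.
Luciana ($293,934): Low-Income Housing Credit: 9% of the $81,334 excess over $212,600 is $7,320.06 ≥ base, so the credit is $0.
Difference: |$3,450 − $0| = $3,450.

$3,450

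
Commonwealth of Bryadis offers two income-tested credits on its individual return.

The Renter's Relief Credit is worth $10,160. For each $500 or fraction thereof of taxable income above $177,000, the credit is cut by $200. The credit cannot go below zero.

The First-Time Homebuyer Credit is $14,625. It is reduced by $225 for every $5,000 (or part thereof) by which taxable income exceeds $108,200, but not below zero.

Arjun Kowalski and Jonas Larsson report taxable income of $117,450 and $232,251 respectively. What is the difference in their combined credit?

$15,335

Arjun ($117,450): Renter's Relief Credit: $117,450 is at or below the $177,000 threshold, so the full $10,160 applies. First-Time Homebuyer Credit: income exceeds $108,200 by $9,250, which is 2 full-or-partial $5,000 increments; reduction = 2 × $225 = $450, leaving $14,175. total $10,160 + $14,175 = $24,335
Jonas ($232,251): Renter's Relief Credit: income exceeds $177,000 by $55,251 → 111 increments × $200 = $22,200 ≥ base, so the credit is $0. First-Time Homebuyer Credit: income exceeds $108,200 by $124,051, which is 25 full-or-partial $5,000 increments; reduction = 25 × $225 = $5,625, leaving $9,000. total $0 + $9,000 = $9,000
Difference: |$24,335 − $9,000| = $15,335.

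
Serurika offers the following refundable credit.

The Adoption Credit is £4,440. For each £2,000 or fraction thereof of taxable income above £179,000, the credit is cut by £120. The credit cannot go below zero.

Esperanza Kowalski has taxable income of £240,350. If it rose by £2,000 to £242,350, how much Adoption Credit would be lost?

At £240,350 — income exceeds £179,000 by £61,350, which is 31 full-or-partial £2,000 increments; reduction = 31 × £120 = £3,720, leaving £720.
At £242,350 — income exceeds £179,000 by £63,350, which is 32 full-or-partial £2,000 increments; reduction = 32 × £120 = £3,840, leaving £600.
Lost: £720 − £600 = £120.

£120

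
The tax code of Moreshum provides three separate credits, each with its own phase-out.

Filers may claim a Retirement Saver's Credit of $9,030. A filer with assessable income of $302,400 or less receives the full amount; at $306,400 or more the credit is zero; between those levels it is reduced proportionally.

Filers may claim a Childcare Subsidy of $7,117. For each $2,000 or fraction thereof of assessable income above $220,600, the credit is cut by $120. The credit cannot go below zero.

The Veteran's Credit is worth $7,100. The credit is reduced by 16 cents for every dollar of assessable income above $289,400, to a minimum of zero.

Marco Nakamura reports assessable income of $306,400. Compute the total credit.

$6,337

Retirement Saver's Credit: $306,400 is at or above $306,400, so the credit is $0.
Childcare Subsidy: income exceeds $220,600 by $85,800, which is 43 full-or-partial $2,000 increments; reduction = 43 × $120 = $5,160, leaving $1,957.
Veteran's Credit: 16% of the $17,000 excess over $289,400 is $2,720; credit = $7,100 − $2,720 = $4,380.
Total: $0 + $1,957 + $4,380 = $6,337.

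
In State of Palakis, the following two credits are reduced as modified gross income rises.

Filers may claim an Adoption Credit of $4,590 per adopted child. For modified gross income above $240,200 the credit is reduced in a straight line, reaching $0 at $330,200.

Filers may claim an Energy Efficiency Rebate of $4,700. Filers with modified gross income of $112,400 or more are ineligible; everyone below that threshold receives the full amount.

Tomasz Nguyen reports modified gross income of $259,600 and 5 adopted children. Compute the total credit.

$18,003

Adoption Credit: base = 5 × $4,590 = $22,950. $259,600 is $19,400 into a $90,000 phase-out range, leaving 70,600/90,000 of the credit: $22,950 × 70,600/90,000 = $18,003.
Energy Efficiency Rebate: $259,600 meets or exceeds the $112,400 cutoff, so the credit is $0.
Total: $18,003 + $0 = $18,003.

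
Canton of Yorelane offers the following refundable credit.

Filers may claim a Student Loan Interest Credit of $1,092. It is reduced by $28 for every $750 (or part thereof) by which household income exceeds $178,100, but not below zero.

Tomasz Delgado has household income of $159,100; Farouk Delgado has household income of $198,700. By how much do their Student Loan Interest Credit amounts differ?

Tomasz ($159,100): Student Loan Interest Credit: $159,100 is at or below the $178,100 threshold, so the full $1,092 applies.
Farouk ($198,700): Student Loan Interest Credit: income exceeds $178,100 by $20,600, which is 28 full-or-partial $750 increments; reduction = 28 × $28 = $784, leaving $308.
Difference: |$1,092 − $308| = $784.

$784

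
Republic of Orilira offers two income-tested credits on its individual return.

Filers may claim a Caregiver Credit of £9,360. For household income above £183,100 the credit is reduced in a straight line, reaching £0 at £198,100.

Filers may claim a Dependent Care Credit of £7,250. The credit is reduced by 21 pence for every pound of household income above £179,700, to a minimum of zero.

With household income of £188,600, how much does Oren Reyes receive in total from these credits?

£11,309

Caregiver Credit: £188,600 is £5,500 into a £15,000 phase-out range, leaving 9,500/15,000 of the credit: £9,360 × 9,500/15,000 = £5,928.
Dependent Care Credit: 21% of the £8,900 excess over £179,700 is £1,869; credit = £7,250 − £1,869 = £5,381.
Total: £5,928 + £5,381 = £11,309.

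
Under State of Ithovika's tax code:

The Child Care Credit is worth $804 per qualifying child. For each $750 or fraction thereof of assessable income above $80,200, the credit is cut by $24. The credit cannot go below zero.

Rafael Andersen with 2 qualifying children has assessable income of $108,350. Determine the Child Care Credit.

Child Care Credit: base = 2 × $804 = $1,608. income exceeds $80,200 by $28,150, which is 38 full-or-partial $750 increments; reduction = 38 × $24 = $912, leaving $696.

$696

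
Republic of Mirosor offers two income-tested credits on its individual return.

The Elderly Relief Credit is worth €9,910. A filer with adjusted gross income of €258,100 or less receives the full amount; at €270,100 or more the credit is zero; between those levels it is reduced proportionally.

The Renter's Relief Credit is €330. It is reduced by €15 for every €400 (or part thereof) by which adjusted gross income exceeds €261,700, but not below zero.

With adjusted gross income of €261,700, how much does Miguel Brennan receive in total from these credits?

Elderly Relief Credit: €261,700 is €3,600 into a €12,000 phase-out range, leaving 8,400/12,000 of the credit: €9,910 × 8,400/12,000 = €6,937.
Renter's Relief Credit: €261,700 is at or below the €261,700 threshold, so the full €330 applies.
Total: €6,937 + €330 = €7,267.

€7,267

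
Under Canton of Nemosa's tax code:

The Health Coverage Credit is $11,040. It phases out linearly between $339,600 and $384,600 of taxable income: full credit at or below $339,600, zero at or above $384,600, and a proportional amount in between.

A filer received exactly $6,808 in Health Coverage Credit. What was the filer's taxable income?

$356,850

$6,808 is 6,808/11,040 of the full $11,040, so 4,232/11,040 of the $45,000 range has been used: income = $339,600 + $45,000 × 4,232/11,040 = $356,850.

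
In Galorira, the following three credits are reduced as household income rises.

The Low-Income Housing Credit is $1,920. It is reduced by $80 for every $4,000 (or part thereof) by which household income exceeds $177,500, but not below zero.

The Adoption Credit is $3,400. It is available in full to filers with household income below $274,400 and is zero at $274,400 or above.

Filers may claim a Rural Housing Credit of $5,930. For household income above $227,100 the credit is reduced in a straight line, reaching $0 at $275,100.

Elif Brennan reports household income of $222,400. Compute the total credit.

$10,290

Low-Income Housing Credit: income exceeds $177,500 by $44,900, which is 12 full-or-partial $4,000 increments; reduction = 12 × $80 = $960, leaving $960.
Adoption Credit: $222,400 is below the $274,400 cutoff, so the full $3,400 applies.
Rural Housing Credit: $222,400 is at or below the $227,100 threshold, so the full $5,930 applies.
Total: $960 + $3,400 + $5,930 = $10,290.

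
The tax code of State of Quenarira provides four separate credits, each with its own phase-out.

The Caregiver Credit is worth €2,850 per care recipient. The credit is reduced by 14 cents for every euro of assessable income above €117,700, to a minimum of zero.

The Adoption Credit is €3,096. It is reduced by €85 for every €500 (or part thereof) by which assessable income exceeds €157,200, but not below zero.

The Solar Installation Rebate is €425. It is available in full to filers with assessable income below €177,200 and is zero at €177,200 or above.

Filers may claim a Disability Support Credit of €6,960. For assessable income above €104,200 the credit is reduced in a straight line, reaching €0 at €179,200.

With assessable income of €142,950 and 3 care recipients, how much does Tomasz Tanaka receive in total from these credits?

€11,900

Caregiver Credit: base = 3 × €2,850 = €8,550. 14% of the €25,250 excess over €117,700 is €3,535; credit = €8,550 − €3,535 = €5,015.
Adoption Credit: €142,950 is at or below the €157,200 threshold, so the full €3,096 applies.
Solar Installation Rebate: €142,950 is below the €177,200 cutoff, so the full €425 applies.
Disability Support Credit: €142,950 is €38,750 into a €75,000 phase-out range, leaving 36,250/75,000 of the credit: €6,960 × 36,250/75,000 = €3,364.
Total: €5,015 + €3,096 + €425 + €3,364 = €11,900.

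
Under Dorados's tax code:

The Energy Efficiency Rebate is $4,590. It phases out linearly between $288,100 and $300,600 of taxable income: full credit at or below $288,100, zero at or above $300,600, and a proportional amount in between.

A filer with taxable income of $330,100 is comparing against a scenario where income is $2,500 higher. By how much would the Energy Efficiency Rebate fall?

At $330,100 — $330,100 is at or above $300,600, so the credit is $0.
At $332,600 — $332,600 is at or above $300,600, so the credit is $0.
Lost: $0 − $0 = $0.

$0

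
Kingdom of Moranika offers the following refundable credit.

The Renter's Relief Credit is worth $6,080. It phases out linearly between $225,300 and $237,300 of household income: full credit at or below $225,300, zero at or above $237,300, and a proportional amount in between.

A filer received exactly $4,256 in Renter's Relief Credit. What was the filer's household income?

$228,900

$4,256 is 4,256/6,080 of the full $6,080, so 1,824/6,080 of the $12,000 range has been used: income = $225,300 + $12,000 × 1,824/6,080 = $228,900.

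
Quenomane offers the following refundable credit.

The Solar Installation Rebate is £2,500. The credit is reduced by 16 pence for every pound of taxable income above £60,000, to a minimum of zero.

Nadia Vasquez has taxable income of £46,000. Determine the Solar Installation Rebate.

Solar Installation Rebate: £46,000 is at or below the £60,000 threshold, so the full £2,500 applies.

£2,500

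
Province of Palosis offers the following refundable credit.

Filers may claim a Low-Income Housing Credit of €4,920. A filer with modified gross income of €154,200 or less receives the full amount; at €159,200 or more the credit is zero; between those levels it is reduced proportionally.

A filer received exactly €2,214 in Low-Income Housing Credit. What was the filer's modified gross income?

€156,950

€2,214 is 2,214/4,920 of the full €4,920, so 2,706/4,920 of the €5,000 range has been used: income = €154,200 + €5,000 × 2,706/4,920 = €156,950.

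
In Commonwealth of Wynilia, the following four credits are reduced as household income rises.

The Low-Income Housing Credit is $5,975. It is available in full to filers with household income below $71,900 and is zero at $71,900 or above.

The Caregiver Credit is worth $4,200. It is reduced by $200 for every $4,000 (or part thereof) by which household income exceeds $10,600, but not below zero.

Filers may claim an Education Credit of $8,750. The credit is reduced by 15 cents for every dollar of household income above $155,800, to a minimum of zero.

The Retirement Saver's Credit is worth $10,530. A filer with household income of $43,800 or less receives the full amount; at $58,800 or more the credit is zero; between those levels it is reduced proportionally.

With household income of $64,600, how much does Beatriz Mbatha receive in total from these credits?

$16,125

Low-Income Housing Credit: $64,600 is below the $71,900 cutoff, so the full $5,975 applies.
Caregiver Credit: income exceeds $10,600 by $54,000, which is 14 full-or-partial $4,000 increments; reduction = 14 × $200 = $2,800, leaving $1,400.
Education Credit: $64,600 is at or below the $155,800 threshold, so the full $8,750 applies.
Retirement Saver's Credit: $64,600 is at or above $58,800, so the credit is $0.
Total: $5,975 + $1,400 + $8,750 + $0 = $16,125.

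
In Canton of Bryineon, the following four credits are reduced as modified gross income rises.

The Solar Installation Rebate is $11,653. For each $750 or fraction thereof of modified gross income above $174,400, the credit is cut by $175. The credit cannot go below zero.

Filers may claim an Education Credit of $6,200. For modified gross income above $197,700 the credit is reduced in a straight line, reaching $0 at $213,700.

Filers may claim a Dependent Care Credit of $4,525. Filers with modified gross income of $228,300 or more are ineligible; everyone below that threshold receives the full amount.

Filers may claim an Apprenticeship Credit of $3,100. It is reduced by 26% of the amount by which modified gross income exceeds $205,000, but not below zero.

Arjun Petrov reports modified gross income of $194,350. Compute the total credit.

$20,753

Solar Installation Rebate: income exceeds $174,400 by $19,950, which is 27 full-or-partial $750 increments; reduction = 27 × $175 = $4,725, leaving $6,928.
Education Credit: $194,350 is at or below the $197,700 threshold, so the full $6,200 applies.
Dependent Care Credit: $194,350 is below the $228,300 cutoff, so the full $4,525 applies.
Apprenticeship Credit: $194,350 is at or below the $205,000 threshold, so the full $3,100 applies.
Total: $6,928 + $6,200 + $4,525 + $3,100 = $20,753.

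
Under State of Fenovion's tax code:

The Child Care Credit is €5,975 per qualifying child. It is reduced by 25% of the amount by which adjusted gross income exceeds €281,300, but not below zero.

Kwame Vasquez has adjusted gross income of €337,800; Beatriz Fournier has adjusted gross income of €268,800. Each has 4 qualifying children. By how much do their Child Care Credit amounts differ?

€14,125

Kwame (€337,800): Child Care Credit: base = 4 × €5,975 = €23,900. 25% of the €56,500 excess over €281,300 is €14,125; credit = €23,900 − €14,125 = €9,775.
Beatriz (€268,800): Child Care Credit: base = 4 × €5,975 = €23,900. €268,800 is at or below the €281,300 threshold, so the full €23,900 applies.
Difference: |€9,775 − €23,900| = €14,125.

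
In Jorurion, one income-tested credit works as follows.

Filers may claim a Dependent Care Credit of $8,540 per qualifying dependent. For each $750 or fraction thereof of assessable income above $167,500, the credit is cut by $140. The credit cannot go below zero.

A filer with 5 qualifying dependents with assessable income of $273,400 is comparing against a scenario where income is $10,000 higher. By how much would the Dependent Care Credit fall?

$1,820

At $273,400 — base = 5 × $8,540 = $42,700. income exceeds $167,500 by $105,900, which is 142 full-or-partial $750 increments; reduction = 142 × $140 = $19,880, leaving $22,820.
At $283,400 — base = 5 × $8,540 = $42,700. income exceeds $167,500 by $115,900, which is 155 full-or-partial $750 increments; reduction = 155 × $140 = $21,700, leaving $21,000.
Lost: $22,820 − $21,000 = $1,820.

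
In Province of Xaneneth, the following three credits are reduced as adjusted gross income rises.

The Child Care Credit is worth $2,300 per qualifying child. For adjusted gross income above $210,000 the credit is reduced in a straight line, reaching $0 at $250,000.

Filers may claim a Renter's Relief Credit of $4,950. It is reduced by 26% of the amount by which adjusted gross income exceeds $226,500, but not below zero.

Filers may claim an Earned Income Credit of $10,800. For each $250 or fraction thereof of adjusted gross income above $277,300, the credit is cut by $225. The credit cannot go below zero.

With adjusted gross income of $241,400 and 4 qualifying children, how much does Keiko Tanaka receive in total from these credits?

$13,854

Child Care Credit: base = 4 × $2,300 = $9,200. $241,400 is $31,400 into a $40,000 phase-out range, leaving 8,600/40,000 of the credit: $9,200 × 8,600/40,000 = $1,978.
Renter's Relief Credit: 26% of the $14,900 excess over $226,500 is $3,874; credit = $4,950 − $3,874 = $1,076.
Earned Income Credit: $241,400 is at or below the $277,300 threshold, so the full $10,800 applies.
Total: $1,978 + $1,076 + $10,800 = $13,854.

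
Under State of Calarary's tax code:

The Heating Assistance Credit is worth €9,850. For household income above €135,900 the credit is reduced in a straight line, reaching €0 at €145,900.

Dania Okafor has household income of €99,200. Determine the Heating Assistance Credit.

€9,850

Heating Assistance Credit: €99,200 is at or below the €135,900 threshold, so the full €9,850 applies.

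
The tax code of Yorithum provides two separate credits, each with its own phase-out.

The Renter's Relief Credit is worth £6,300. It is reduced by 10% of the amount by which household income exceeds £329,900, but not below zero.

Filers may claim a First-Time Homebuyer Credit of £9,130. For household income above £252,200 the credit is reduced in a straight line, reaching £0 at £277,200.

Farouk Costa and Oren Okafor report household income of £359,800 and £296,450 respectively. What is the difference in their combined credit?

£2,990

Farouk (£359,800): Renter's Relief Credit: 10% of the £29,900 excess over £329,900 is £2,990; credit = £6,300 − £2,990 = £3,310. First-Time Homebuyer Credit: £359,800 is at or above £277,200, so the credit is £0. total £3,310 + £0 = £3,310
Oren (£296,450): Renter's Relief Credit: £296,450 is at or below the £329,900 threshold, so the full £6,300 applies. First-Time Homebuyer Credit: £296,450 is at or above £277,200, so the credit is £0. total £6,300 + £0 = £6,300
Difference: |£3,310 − £6,300| = £2,990.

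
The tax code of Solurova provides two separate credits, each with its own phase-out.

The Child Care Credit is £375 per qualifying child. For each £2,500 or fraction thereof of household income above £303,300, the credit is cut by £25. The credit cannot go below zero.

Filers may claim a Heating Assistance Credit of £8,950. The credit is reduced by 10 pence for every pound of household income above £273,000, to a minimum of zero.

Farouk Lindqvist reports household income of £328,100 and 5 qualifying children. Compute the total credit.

Child Care Credit: base = 5 × £375 = £1,875. income exceeds £303,300 by £24,800, which is 10 full-or-partial £2,500 increments; reduction = 10 × £25 = £250, leaving £1,625.
Heating Assistance Credit: 10% of the £55,100 excess over £273,000 is £5,510; credit = £8,950 − £5,510 = £3,440.
Total: £1,625 + £3,440 = £5,065.

£5,065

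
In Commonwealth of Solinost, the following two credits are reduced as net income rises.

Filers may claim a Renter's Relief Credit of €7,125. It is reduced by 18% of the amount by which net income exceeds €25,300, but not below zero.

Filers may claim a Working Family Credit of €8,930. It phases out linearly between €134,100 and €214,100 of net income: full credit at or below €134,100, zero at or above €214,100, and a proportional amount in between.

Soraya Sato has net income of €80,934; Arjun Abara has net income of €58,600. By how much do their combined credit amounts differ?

€1,131

Soraya (€80,934): Renter's Relief Credit: 18% of the €55,634 excess over €25,300 is €10,014.12 ≥ base, so the credit is €0. Working Family Credit: €80,934 is at or below the €134,100 threshold, so the full €8,930 applies. total €0 + €8,930 = €8,930
Arjun (€58,600): Renter's Relief Credit: 18% of the €33,300 excess over €25,300 is €5,994; credit = €7,125 − €5,994 = €1,131. Working Family Credit: €58,600 is at or below the €134,100 threshold, so the full €8,930 applies. total €1,131 + €8,930 = €10,061
Difference: |€8,930 − €10,061| = €1,131.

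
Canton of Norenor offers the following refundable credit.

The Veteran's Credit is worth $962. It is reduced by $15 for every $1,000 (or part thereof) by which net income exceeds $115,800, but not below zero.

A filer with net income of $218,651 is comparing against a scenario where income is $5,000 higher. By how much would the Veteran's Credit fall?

At $218,651 — income exceeds $115,800 by $102,851 → 103 increments × $15 = $1,545 ≥ base, so the credit is $0.
At $223,651 — income exceeds $115,800 by $107,851 → 108 increments × $15 = $1,620 ≥ base, so the credit is $0.
Lost: $0 − $0 = $0.

$0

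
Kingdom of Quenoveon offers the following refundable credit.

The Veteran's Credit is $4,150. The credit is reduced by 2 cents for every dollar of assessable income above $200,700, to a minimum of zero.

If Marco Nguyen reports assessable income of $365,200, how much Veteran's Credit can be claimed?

Veteran's Credit: 2% of the $164,500 excess over $200,700 is $3,290; credit = $4,150 − $3,290 = $860.

$860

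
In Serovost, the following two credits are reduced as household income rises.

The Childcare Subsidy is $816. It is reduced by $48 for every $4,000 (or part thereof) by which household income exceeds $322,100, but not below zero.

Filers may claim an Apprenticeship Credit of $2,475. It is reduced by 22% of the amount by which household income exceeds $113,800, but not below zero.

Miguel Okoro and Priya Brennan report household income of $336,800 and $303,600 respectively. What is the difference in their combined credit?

$192

Miguel ($336,800): Childcare Subsidy: income exceeds $322,100 by $14,700, which is 4 full-or-partial $4,000 increments; reduction = 4 × $48 = $192, leaving $624. Apprenticeship Credit: 22% of the $223,000 excess over $113,800 is $49,060 ≥ base, so the credit is $0. total $624 + $0 = $624
Priya ($303,600): Childcare Subsidy: $303,600 is at or below the $322,100 threshold, so the full $816 applies. Apprenticeship Credit: 22% of the $189,800 excess over $113,800 is $41,756 ≥ base, so the credit is $0. total $816 + $0 = $816
Difference: |$624 − $816| = $192.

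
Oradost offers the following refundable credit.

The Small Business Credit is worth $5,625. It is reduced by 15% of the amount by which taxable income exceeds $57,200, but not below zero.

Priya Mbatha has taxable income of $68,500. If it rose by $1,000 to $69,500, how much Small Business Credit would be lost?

$150

At $68,500 — 15% of the $11,300 excess over $57,200 is $1,695; credit = $5,625 − $1,695 = $3,930.
At $69,500 — 15% of the $12,300 excess over $57,200 is $1,845; credit = $5,625 − $1,845 = $3,780.
Lost: $3,930 − $3,780 = $150.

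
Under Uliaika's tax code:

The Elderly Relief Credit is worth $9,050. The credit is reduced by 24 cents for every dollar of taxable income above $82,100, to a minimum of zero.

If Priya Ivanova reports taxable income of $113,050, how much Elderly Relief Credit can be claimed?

Elderly Relief Credit: 24% of the $30,950 excess over $82,100 is $7,428; credit = $9,050 − $7,428 = $1,622.

$1,622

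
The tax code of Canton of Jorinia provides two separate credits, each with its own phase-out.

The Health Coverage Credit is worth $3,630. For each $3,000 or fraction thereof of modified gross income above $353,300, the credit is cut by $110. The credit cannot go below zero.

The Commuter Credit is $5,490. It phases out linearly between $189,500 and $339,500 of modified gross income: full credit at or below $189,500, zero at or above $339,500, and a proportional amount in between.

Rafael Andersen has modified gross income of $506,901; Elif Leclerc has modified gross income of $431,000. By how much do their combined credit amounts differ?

$770

Rafael ($506,901): Health Coverage Credit: income exceeds $353,300 by $153,601 → 52 increments × $110 = $5,720 ≥ base, so the credit is $0. Commuter Credit: $506,901 is at or above $339,500, so the credit is $0. total $0 + $0 = $0
Elif ($431,000): Health Coverage Credit: income exceeds $353,300 by $77,700, which is 26 full-or-partial $3,000 increments; reduction = 26 × $110 = $2,860, leaving $770. Commuter Credit: $431,000 is at or above $339,500, so the credit is $0. total $770 + $0 = $770
Difference: |$0 − $770| = $770.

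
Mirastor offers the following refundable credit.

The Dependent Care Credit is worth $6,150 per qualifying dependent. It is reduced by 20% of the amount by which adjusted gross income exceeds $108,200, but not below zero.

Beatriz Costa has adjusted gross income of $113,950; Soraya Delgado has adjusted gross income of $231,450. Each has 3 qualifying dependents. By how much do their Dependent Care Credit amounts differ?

$17,300

Beatriz ($113,950): Dependent Care Credit: base = 3 × $6,150 = $18,450. 20% of the $5,750 excess over $108,200 is $1,150; credit = $18,450 − $1,150 = $17,300.
Soraya ($231,450): Dependent Care Credit: base = 3 × $6,150 = $18,450. 20% of the $123,250 excess over $108,200 is $24,650 ≥ base, so the credit is $0.
Difference: |$17,300 − $0| = $17,300.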